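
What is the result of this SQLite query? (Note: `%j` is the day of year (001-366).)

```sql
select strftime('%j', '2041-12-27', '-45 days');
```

First apply '-45 days': 2041-12-27 → 2041-11-12.
Day-of-year for 2041-11-12: days since 2041-01-01 inclusive = 316, zero-padded to 316.

316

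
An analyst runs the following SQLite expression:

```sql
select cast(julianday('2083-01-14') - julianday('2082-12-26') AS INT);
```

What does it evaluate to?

5 days remain in December 2082 after the 26th (31 − 26).
Then 14 days into January 2083.
Total: 5 + 14 = 19.

19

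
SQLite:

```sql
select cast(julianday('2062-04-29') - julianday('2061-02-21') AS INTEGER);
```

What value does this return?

7 days remain in February 2061 after the 21st (28 − 21).
Full months from March 2061 through March 2062 contribute their day counts.
Then 29 days into April 2062.
Total: 7 + 31 + 30 + 31 + 30 + 31 + 31 + 30 + 31 + 30 + 31 + 31 + 28 + 31 + 29 = 432.

432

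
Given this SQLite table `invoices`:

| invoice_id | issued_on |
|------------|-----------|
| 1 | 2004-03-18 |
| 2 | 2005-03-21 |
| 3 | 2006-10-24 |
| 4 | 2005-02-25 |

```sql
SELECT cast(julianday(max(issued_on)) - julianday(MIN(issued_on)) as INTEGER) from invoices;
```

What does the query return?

MIN = 2004-03-18, MAX = 2006-10-24.
13 days remain in March 2004 after the 18th (31 − 18).
Full months from April 2004 through September 2006 contribute their day counts.
Then 24 days into October 2006.
Total: 13 + 30 + 31 + 30 + 31 + 31 + 30 + 31 + 30 + 31 + 31 + 28 + 31 + 30 + 31 + 30 + 31 + 31 + 30 + 31 + 30 + 31 + 31 + 28 + 31 + 30 + 31 + 30 + 31 + 31 + 30 + 24 = 950.

950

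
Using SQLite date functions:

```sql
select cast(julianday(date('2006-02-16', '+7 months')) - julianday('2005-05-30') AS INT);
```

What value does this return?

Adding +7 months to 2006-02-16 gives 2006-09-16.
1 day remains in May 2005 after the 30th (31 − 30).
Full months from June 2005 through August 2006 contribute their day counts.
Then 16 days into September 2006.
Total: 1 + 30 + 31 + 31 + 30 + 31 + 30 + 31 + 31 + 28 + 31 + 30 + 31 + 30 + 31 + 31 + 16 = 474.

474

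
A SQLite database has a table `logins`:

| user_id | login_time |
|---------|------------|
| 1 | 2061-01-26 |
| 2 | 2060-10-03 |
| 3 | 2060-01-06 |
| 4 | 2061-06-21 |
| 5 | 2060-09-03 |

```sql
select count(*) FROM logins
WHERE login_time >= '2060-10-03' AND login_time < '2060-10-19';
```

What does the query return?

Rows in [2060-10-03, 2060-10-19): 2060-10-03 → 1 row.

1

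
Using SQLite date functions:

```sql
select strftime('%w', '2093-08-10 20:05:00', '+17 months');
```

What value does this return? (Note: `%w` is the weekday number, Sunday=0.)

First apply '+17 months': 2093-08-10 20:05:00 → 2095-01-10 20:05:00.
2095-01-10 is a Monday; with Sunday=0 that is 1.

1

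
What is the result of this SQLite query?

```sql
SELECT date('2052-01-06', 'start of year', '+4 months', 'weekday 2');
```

2052-05-07

`start of year` rewinds 2052-01-06 to 2052-01-01.
Adding +4 months to 2052-01-01 gives 2052-05-01.
`weekday 2` advances to the next Tuesday; 2052-05-01 is a Wednesday, so it moves forward to 2052-05-07.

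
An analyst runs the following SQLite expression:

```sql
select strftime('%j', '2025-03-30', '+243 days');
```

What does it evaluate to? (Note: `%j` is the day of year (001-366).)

First apply '+243 days': 2025-03-30 → 2025-11-28.
Day-of-year for 2025-11-28: days since 2025-01-01 inclusive = 332, zero-padded to 332.

332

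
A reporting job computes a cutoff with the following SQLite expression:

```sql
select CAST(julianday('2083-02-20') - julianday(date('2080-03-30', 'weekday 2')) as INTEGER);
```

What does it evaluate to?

`weekday 2` advances to the next Tuesday; 2080-03-30 is a Saturday, so it moves forward to 2080-04-02.
28 days remain in April 2080 after the 2nd (30 − 2).
Full months from May 2080 through January 2083 contribute their day counts.
Then 20 days into February 2083.
Total: 28 + 31 + 30 + 31 + 31 + 30 + 31 + 30 + 31 + 31 + 28 + 31 + 30 + 31 + 30 + 31 + 31 + 30 + 31 + 30 + 31 + 31 + 28 + 31 + 30 + 31 + 30 + 31 + 31 + 30 + 31 + 30 + 31 + 31 + 20 = 1054.

1054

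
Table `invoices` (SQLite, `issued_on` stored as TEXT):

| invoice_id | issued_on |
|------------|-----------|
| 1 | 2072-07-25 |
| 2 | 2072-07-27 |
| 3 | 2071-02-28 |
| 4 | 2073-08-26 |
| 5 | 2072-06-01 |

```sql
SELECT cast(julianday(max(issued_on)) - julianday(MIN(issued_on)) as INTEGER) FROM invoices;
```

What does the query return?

MIN = 2071-02-28, MAX = 2073-08-26.
0 days remain in February 2071 after the 28th (28 − 28).
Full months from March 2071 through July 2073 contribute their day counts.
Then 26 days into August 2073.
Total: 0 + 31 + 30 + 31 + 30 + 31 + 31 + 30 + 31 + 30 + 31 + 31 + 29 + 31 + 30 + 31 + 30 + 31 + 31 + 30 + 31 + 30 + 31 + 31 + 28 + 31 + 30 + 31 + 30 + 31 + 26 = 910.

910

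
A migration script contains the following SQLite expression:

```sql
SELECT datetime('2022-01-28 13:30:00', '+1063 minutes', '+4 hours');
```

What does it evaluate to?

2022-01-29 11:13:00

1063 minutes = 17h 43m; +1063 minutes from 2022-01-28 13:30:00 is 2022-01-29 07:13:00 (crosses midnight).
+4 hours from 2022-01-29 07:13:00 is 2022-01-29 11:13:00.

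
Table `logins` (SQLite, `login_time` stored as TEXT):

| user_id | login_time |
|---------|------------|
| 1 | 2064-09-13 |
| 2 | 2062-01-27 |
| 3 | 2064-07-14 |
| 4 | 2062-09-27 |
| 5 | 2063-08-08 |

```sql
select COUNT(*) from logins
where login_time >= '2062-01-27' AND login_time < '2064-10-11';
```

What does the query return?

5

Rows in [2062-01-27, 2064-10-11): 2064-09-13, 2062-01-27, 2064-07-14, 2062-09-27, 2063-08-08 → 5 rows.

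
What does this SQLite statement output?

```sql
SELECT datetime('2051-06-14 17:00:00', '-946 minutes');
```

946 minutes = 15h 46m; -946 minutes from 2051-06-14 17:00:00 is 2051-06-14 01:14:00.

2051-06-14 01:14:00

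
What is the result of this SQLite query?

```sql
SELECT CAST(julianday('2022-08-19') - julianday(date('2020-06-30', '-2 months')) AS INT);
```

Adding -2 months to 2020-06-30 gives 2020-04-30.
0 days remain in April 2020 after the 30th (30 − 30).
Full months from May 2020 through July 2022 contribute their day counts.
Then 19 days into August 2022.
Total: 0 + 31 + 30 + 31 + 31 + 30 + 31 + 30 + 31 + 31 + 28 + 31 + 30 + 31 + 30 + 31 + 31 + 30 + 31 + 30 + 31 + 31 + 28 + 31 + 30 + 31 + 30 + 31 + 19 = 841.

841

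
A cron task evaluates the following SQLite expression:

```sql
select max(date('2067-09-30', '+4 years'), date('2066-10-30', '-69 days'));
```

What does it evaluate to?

2071-09-30

date('2067-09-30', '+4 years') → 2071-09-30.
date('2066-10-30', '-69 days') → 2066-08-22.
Later of the two is 2071-09-30.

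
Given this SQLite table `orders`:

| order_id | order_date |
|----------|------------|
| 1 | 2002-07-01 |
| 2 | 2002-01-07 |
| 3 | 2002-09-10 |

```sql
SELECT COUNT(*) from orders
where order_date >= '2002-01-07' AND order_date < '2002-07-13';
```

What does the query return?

2

Rows in [2002-01-07, 2002-07-13): 2002-07-01, 2002-01-07 → 2 rows.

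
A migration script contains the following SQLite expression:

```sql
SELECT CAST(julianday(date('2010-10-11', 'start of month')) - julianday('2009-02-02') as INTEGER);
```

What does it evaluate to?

606

`start of month` rewinds 2010-10-11 to 2010-10-01.
26 days remain in February 2009 after the 2nd (28 − 2).
Full months from March 2009 through September 2010 contribute their day counts.
Then 1 day into October 2010.
Total: 26 + 31 + 30 + 31 + 30 + 31 + 31 + 30 + 31 + 30 + 31 + 31 + 28 + 31 + 30 + 31 + 30 + 31 + 31 + 30 + 1 = 606.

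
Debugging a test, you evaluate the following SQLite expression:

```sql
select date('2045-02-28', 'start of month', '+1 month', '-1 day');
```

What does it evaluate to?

`start of month` rewinds 2045-02-28 to 2045-02-01.
Adding +1 month to 2045-02-01 gives 2045-03-01.
Going back 1 day from 2045-03-01 reaches 2045-02-28 (last day of February, 28 days).

2045-02-28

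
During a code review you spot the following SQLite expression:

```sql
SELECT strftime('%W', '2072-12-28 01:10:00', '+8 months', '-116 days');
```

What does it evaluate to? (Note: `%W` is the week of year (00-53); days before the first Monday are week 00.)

First apply '+8 months', '-116 days': 2072-12-28 01:10:00 → 2073-05-04 01:10:00.
2073-05-04 is a Thursday. SQLite's %W counts Mondays since the year started; the result is 18.

18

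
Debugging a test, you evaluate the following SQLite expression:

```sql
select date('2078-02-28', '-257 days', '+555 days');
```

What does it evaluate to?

Applying '-257 days' to 2078-02-28: counting 257 days back gives 2077-06-16.
Applying '+555 days' to 2077-06-16: counting 555 days forward gives 2078-12-23.

2078-12-23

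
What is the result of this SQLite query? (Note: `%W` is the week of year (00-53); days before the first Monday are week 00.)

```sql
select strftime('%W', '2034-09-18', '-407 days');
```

First apply '-407 days': 2034-09-18 → 2033-08-07.
2033-08-07 is a Sunday. SQLite's %W counts Mondays since the year started; the result is 31.

31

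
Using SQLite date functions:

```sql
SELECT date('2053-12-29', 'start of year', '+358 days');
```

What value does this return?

`start of year` rewinds 2053-12-29 to 2053-01-01.
Applying '+358 days' to 2053-01-01: counting 358 days forward gives 2053-12-25.

2053-12-25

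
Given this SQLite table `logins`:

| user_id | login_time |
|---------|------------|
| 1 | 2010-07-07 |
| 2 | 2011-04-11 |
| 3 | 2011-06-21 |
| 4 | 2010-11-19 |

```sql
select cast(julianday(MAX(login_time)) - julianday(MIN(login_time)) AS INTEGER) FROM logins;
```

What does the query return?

MIN = 2010-07-07, MAX = 2011-06-21.
24 days remain in July 2010 after the 7th (31 − 7).
Full months from August 2010 through May 2011 contribute their day counts.
Then 21 days into June 2011.
Total: 24 + 31 + 30 + 31 + 30 + 31 + 31 + 28 + 31 + 30 + 31 + 21 = 349.

349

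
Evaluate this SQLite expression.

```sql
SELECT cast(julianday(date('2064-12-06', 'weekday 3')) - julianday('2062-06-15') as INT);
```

909

`weekday 3` advances to the next Wednesday; 2064-12-06 is a Saturday, so it moves forward to 2064-12-10.
15 days remain in June 2062 after the 15th (30 − 15).
Full months from July 2062 through November 2064 contribute their day counts.
Then 10 days into December 2064.
Total: 15 + 31 + 31 + 30 + 31 + 30 + 31 + 31 + 28 + 31 + 30 + 31 + 30 + 31 + 31 + 30 + 31 + 30 + 31 + 31 + 29 + 31 + 30 + 31 + 30 + 31 + 31 + 30 + 31 + 30 + 10 = 909.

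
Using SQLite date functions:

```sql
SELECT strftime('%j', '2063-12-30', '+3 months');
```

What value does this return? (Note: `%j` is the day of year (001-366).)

First apply '+3 months': 2063-12-30 → 2064-03-30.
Day-of-year for 2064-03-30: days since 2064-01-01 inclusive = 90, zero-padded to 090.

090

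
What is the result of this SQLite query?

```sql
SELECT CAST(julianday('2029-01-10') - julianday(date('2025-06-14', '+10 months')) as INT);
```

1002

Adding +10 months to 2025-06-14 gives 2026-04-14.
16 days remain in April 2026 after the 14th (30 − 14).
Full months from May 2026 through December 2028 contribute their day counts.
Then 10 days into January 2029.
Total: 16 + 31 + 30 + 31 + 31 + 30 + 31 + 30 + 31 + 31 + 28 + 31 + 30 + 31 + 30 + 31 + 31 + 30 + 31 + 30 + 31 + 31 + 29 + 31 + 30 + 31 + 30 + 31 + 31 + 30 + 31 + 30 + 31 + 10 = 1002.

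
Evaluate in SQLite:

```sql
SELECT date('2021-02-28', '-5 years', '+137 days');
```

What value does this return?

2016-07-14

Adding -5 years to 2021-02-28 gives 2016-02-28.
Applying '+137 days' to 2016-02-28: counting 137 days forward gives 2016-07-14.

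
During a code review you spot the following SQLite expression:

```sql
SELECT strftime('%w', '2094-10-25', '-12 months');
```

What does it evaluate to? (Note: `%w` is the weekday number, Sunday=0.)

0

First apply '-12 months': 2094-10-25 → 2093-10-25.
2093-10-25 is a Sunday; with Sunday=0 that is 0.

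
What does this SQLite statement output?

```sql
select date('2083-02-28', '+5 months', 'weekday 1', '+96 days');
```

Adding +5 months to 2083-02-28 gives 2083-07-28.
`weekday 1` advances to the next Monday; 2083-07-28 is a Wednesday, so it moves forward to 2083-08-02.
Applying '+96 days' to 2083-08-02: counting 96 days forward gives 2083-11-06.

2083-11-06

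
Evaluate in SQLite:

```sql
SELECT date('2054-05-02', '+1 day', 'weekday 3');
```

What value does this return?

Advancing 1 more day within May lands on 2054-05-03.
`weekday 3` advances to the next Wednesday; 2054-05-03 is a Sunday, so it moves forward to 2054-05-06.

2054-05-06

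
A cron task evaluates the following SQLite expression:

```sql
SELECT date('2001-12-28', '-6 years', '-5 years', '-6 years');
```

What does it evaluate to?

1984-12-28

Adding -6 years to 2001-12-28 gives 1995-12-28.
Adding -5 years to 1995-12-28 gives 1990-12-28.
Adding -6 years to 1990-12-28 gives 1984-12-28.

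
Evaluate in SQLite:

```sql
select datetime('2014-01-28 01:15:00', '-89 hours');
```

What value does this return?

2014-01-24 08:15:00

-89 hours from 2014-01-28 01:15:00 is 2014-01-24 08:15:00 (crosses midnight).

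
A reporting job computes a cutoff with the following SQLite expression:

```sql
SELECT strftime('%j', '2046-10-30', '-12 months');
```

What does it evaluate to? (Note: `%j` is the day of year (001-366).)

First apply '-12 months': 2046-10-30 → 2045-10-30.
Day-of-year for 2045-10-30: days since 2045-01-01 inclusive = 303, zero-padded to 303.

303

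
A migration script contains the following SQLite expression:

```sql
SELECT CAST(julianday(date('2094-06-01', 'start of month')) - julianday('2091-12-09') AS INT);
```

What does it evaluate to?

`start of month` rewinds 2094-06-01 to 2094-06-01.
22 days remain in December 2091 after the 9th (31 − 9).
Full months from January 2092 through May 2094 contribute their day counts.
Then 1 day into June 2094.
Total: 22 + 31 + 29 + 31 + 30 + 31 + 30 + 31 + 31 + 30 + 31 + 30 + 31 + 31 + 28 + 31 + 30 + 31 + 30 + 31 + 31 + 30 + 31 + 30 + 31 + 31 + 28 + 31 + 30 + 31 + 1 = 905.

905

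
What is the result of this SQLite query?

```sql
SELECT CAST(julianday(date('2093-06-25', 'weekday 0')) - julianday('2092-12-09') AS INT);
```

201

`weekday 0` advances to the next Sunday; 2093-06-25 is a Thursday, so it moves forward to 2093-06-28.
22 days remain in December 2092 after the 9th (31 − 9).
January 2093: 31 days.
February 2093: 28 days.
March 2093: 31 days.
April 2093: 30 days.
May 2093: 31 days.
Then 28 days into June 2093.
Total: 22 + 31 + 28 + 31 + 30 + 31 + 28 = 201.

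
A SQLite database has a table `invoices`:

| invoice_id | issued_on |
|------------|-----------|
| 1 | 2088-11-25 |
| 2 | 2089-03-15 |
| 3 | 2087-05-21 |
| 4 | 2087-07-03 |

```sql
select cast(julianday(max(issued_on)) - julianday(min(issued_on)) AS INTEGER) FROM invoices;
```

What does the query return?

664

MIN = 2087-05-21, MAX = 2089-03-15.
10 days remain in May 2087 after the 21st (31 − 21).
Full months from June 2087 through February 2089 contribute their day counts.
Then 15 days into March 2089.
Total: 10 + 30 + 31 + 31 + 30 + 31 + 30 + 31 + 31 + 29 + 31 + 30 + 31 + 30 + 31 + 31 + 30 + 31 + 30 + 31 + 31 + 28 + 15 = 664.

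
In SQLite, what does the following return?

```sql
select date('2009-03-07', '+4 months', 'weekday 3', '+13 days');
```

Adding +4 months to 2009-03-07 gives 2009-07-07.
`weekday 3` advances to the next Wednesday; 2009-07-07 is a Tuesday, so it moves forward to 2009-07-08.
Advancing 13 more days within July lands on 2009-07-21.

2009-07-21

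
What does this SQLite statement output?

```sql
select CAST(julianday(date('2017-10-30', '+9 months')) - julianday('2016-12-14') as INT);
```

593

Adding +9 months to 2017-10-30 gives 2018-07-30.
17 days remain in December 2016 after the 14th (31 − 14).
Full months from January 2017 through June 2018 contribute their day counts.
Then 30 days into July 2018.
Total: 17 + 31 + 28 + 31 + 30 + 31 + 30 + 31 + 31 + 30 + 31 + 30 + 31 + 31 + 28 + 31 + 30 + 31 + 30 + 30 = 593.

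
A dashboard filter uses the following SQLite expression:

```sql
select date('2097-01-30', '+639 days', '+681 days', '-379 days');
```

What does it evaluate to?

Applying '+639 days' to 2097-01-30: counting 639 days forward gives 2098-10-31.
Applying '+681 days' to 2098-10-31: counting 681 days forward gives 2100-09-12.
Applying '-379 days' to 2100-09-12: counting 379 days back gives 2099-08-29.

2099-08-29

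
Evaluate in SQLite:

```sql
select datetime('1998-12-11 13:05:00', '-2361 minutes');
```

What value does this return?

1998-12-09 21:44:00

2361 minutes = 39h 21m; -2361 minutes from 1998-12-11 13:05:00 is 1998-12-09 21:44:00 (crosses midnight).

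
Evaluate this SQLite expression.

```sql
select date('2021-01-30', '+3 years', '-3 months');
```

2023-10-30

Adding +3 years to 2021-01-30 gives 2024-01-30.
Adding -3 months to 2024-01-30 gives 2023-10-30.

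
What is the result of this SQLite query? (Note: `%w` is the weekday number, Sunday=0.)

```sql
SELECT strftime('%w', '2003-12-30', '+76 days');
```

1

First apply '+76 days': 2003-12-30 → 2004-03-15.
2004-03-15 is a Monday; with Sunday=0 that is 1.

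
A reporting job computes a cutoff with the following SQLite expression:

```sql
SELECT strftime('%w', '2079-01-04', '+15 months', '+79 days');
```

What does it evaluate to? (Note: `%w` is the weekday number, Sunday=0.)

First apply '+15 months', '+79 days': 2079-01-04 → 2080-06-22.
2080-06-22 is a Saturday; with Sunday=0 that is 6.

6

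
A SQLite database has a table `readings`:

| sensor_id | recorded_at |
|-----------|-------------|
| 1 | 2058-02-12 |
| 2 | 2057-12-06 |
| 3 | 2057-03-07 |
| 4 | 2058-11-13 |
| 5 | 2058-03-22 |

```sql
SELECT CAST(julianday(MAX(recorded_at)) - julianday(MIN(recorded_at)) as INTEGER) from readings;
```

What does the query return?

616

MIN = 2057-03-07, MAX = 2058-11-13.
24 days remain in March 2057 after the 7th (31 − 7).
Full months from April 2057 through October 2058 contribute their day counts.
Then 13 days into November 2058.
Total: 24 + 30 + 31 + 30 + 31 + 31 + 30 + 31 + 30 + 31 + 31 + 28 + 31 + 30 + 31 + 30 + 31 + 31 + 30 + 31 + 13 = 616.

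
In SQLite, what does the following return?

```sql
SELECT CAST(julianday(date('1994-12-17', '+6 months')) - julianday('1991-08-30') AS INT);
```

Adding +6 months to 1994-12-17 gives 1995-06-17.
1 day remains in August 1991 after the 30th (31 − 30).
Full months from September 1991 through May 1995 contribute their day counts.
Then 17 days into June 1995.
Total: 1 + 30 + 31 + 30 + 31 + 31 + 29 + 31 + 30 + 31 + 30 + 31 + 31 + 30 + 31 + 30 + 31 + 31 + 28 + 31 + 30 + 31 + 30 + 31 + 31 + 30 + 31 + 30 + 31 + 31 + 28 + 31 + 30 + 31 + 30 + 31 + 31 + 30 + 31 + 30 + 31 + 31 + 28 + 31 + 30 + 31 + 17 = 1387.

1387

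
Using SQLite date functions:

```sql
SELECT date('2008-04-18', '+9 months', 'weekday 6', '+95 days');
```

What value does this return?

2009-04-29

Adding +9 months to 2008-04-18 gives 2009-01-18.
`weekday 6` advances to the next Saturday; 2009-01-18 is a Sunday, so it moves forward to 2009-01-24.
Applying '+95 days' to 2009-01-24: counting 95 days forward gives 2009-04-29.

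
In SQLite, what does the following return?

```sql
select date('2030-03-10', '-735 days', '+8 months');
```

Applying '-735 days' to 2030-03-10: counting 735 days back gives 2028-03-05.
Adding +8 months to 2028-03-05 gives 2028-11-05.

2028-11-05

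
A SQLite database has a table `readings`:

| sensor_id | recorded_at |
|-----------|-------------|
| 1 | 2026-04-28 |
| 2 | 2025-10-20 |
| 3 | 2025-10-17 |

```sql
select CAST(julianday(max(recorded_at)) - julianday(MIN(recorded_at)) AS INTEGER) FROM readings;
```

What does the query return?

MIN = 2025-10-17, MAX = 2026-04-28.
14 days remain in October 2025 after the 17th (31 − 17).
November 2025: 30 days.
December 2025: 31 days.
January 2026: 31 days.
February 2026: 28 days.
March 2026: 31 days.
Then 28 days into April 2026.
Total: 14 + 30 + 31 + 31 + 28 + 31 + 28 = 193.

193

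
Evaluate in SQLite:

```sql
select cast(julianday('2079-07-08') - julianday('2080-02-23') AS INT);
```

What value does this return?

23 days remain in July 2079 after the 8th (31 − 8).
Full months from August 2079 through January 2080 contribute their day counts.
Then 23 days into February 2080.
Total: 23 + 31 + 30 + 31 + 30 + 31 + 31 + 23 = 230.
The subtraction is earlier − later, so the result is −230 → -230.

-230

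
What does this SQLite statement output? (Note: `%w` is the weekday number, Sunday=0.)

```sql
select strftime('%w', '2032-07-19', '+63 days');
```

First apply '+63 days': 2032-07-19 → 2032-09-20.
2032-09-20 is a Monday; with Sunday=0 that is 1.

1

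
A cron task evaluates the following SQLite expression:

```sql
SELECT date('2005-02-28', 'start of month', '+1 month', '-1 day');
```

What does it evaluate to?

`start of month` rewinds 2005-02-28 to 2005-02-01.
Adding +1 month to 2005-02-01 gives 2005-03-01.
Going back 1 day from 2005-03-01 reaches 2005-02-28 (last day of February, 28 days).

2005-02-28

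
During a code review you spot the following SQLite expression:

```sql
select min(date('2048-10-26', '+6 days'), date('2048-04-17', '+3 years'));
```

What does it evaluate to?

date('2048-10-26', '+6 days') → 2048-11-01.
date('2048-04-17', '+3 years') → 2051-04-17.
Earlier of the two is 2048-11-01.

2048-11-01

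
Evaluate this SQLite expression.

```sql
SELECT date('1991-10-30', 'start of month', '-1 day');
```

1991-09-30

`start of month` rewinds 1991-10-30 to 1991-10-01.
Going back 1 day from 1991-10-01 reaches 1991-09-30 (last day of September, 30 days).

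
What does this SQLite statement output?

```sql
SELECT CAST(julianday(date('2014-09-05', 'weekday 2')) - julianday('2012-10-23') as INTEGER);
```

686

`weekday 2` advances to the next Tuesday; 2014-09-05 is a Friday, so it moves forward to 2014-09-09.
8 days remain in October 2012 after the 23rd (31 − 23).
Full months from November 2012 through August 2014 contribute their day counts.
Then 9 days into September 2014.
Total: 8 + 30 + 31 + 31 + 28 + 31 + 30 + 31 + 30 + 31 + 31 + 30 + 31 + 30 + 31 + 31 + 28 + 31 + 30 + 31 + 30 + 31 + 31 + 9 = 686.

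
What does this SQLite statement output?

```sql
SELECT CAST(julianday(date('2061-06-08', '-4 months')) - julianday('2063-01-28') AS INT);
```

-719

Adding -4 months to 2061-06-08 gives 2061-02-08.
20 days remain in February 2061 after the 8th (28 − 8).
Full months from March 2061 through December 2062 contribute their day counts.
Then 28 days into January 2063.
Total: 20 + 31 + 30 + 31 + 30 + 31 + 31 + 30 + 31 + 30 + 31 + 31 + 28 + 31 + 30 + 31 + 30 + 31 + 31 + 30 + 31 + 30 + 31 + 28 = 719.
The subtraction is earlier − later, so the result is −719 → -719.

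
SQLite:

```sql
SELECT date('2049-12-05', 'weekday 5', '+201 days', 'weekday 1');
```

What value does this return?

`weekday 5` advances to the next Friday; 2049-12-05 is a Sunday, so it moves forward to 2049-12-10.
Applying '+201 days' to 2049-12-10: counting 201 days forward gives 2050-06-29.
`weekday 1` advances to the next Monday; 2050-06-29 is a Wednesday, so it moves forward to 2050-07-04.

2050-07-04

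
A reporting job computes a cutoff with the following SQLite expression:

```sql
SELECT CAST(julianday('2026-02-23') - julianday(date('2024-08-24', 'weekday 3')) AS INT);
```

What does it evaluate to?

`weekday 3` advances to the next Wednesday; 2024-08-24 is a Saturday, so it moves forward to 2024-08-28.
3 days remain in August 2024 after the 28th (31 − 28).
Full months from September 2024 through January 2026 contribute their day counts.
Then 23 days into February 2026.
Total: 3 + 30 + 31 + 30 + 31 + 31 + 28 + 31 + 30 + 31 + 30 + 31 + 31 + 30 + 31 + 30 + 31 + 31 + 23 = 544.

544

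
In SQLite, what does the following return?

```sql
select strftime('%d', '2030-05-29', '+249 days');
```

First apply '+249 days': 2030-05-29 → 2031-02-02.
`%d` extracts the 2-digit day of month: 02.

02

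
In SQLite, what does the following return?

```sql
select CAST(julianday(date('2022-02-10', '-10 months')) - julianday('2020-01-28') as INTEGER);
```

Adding -10 months to 2022-02-10 gives 2021-04-10.
3 days remain in January 2020 after the 28th (31 − 28).
Full months from February 2020 through March 2021 contribute their day counts.
Then 10 days into April 2021.
Total: 3 + 29 + 31 + 30 + 31 + 30 + 31 + 31 + 30 + 31 + 30 + 31 + 31 + 28 + 31 + 10 = 438.

438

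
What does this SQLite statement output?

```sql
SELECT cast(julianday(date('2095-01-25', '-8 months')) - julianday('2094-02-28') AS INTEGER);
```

86

Adding -8 months to 2095-01-25 gives 2094-05-25.
0 days remain in February 2094 after the 28th (28 − 28).
March 2094: 31 days.
April 2094: 30 days.
Then 25 days into May 2094.
Total: 0 + 31 + 30 + 25 = 86.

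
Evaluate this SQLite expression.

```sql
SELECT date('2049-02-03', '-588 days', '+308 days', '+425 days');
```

2049-06-28

Applying '-588 days' to 2049-02-03: counting 588 days back gives 2047-06-26.
Applying '+308 days' to 2047-06-26: counting 308 days forward gives 2048-04-29.
Applying '+425 days' to 2048-04-29: counting 425 days forward gives 2049-06-28.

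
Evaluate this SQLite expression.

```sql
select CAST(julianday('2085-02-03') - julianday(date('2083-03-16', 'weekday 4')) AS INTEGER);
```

688

`weekday 4` advances to the next Thursday; 2083-03-16 is a Tuesday, so it moves forward to 2083-03-18.
13 days remain in March 2083 after the 18th (31 − 18).
Full months from April 2083 through January 2085 contribute their day counts.
Then 3 days into February 2085.
Total: 13 + 30 + 31 + 30 + 31 + 31 + 30 + 31 + 30 + 31 + 31 + 29 + 31 + 30 + 31 + 30 + 31 + 31 + 30 + 31 + 30 + 31 + 31 + 3 = 688.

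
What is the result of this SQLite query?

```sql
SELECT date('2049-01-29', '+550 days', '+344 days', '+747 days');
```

2053-07-28

Applying '+550 days' to 2049-01-29: counting 550 days forward gives 2050-08-02.
Applying '+344 days' to 2050-08-02: counting 344 days forward gives 2051-07-12.
Applying '+747 days' to 2051-07-12: counting 747 days forward gives 2053-07-28.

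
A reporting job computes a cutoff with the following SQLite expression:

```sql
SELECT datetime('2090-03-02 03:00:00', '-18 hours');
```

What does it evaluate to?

-18 hours from 2090-03-02 03:00:00 is 2090-03-01 09:00:00 (crosses midnight).

2090-03-01 09:00:00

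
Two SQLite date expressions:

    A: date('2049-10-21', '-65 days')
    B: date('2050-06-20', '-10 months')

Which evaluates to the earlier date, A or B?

A = 2049-08-17.
B = 2049-08-20.
A is earlier.

A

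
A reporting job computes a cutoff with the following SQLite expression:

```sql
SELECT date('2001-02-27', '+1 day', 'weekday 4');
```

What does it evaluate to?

Advancing 1 more day within February lands on 2001-02-28.
`weekday 4` advances to the next Thursday; 2001-02-28 is a Wednesday, so it moves forward to 2001-03-01.

2001-03-01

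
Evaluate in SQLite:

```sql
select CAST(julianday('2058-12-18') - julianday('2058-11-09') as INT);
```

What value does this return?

39

21 days remain in November 2058 after the 9th (30 − 9).
Then 18 days into December 2058.
Total: 21 + 18 = 39.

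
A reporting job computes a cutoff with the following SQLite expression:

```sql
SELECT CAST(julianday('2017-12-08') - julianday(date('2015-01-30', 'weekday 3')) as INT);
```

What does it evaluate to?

1038

`weekday 3` advances to the next Wednesday; 2015-01-30 is a Friday, so it moves forward to 2015-02-04.
24 days remain in February 2015 after the 4th (28 − 4).
Full months from March 2015 through November 2017 contribute their day counts.
Then 8 days into December 2017.
Total: 24 + 31 + 30 + 31 + 30 + 31 + 31 + 30 + 31 + 30 + 31 + 31 + 29 + 31 + 30 + 31 + 30 + 31 + 31 + 30 + 31 + 30 + 31 + 31 + 28 + 31 + 30 + 31 + 30 + 31 + 31 + 30 + 31 + 30 + 8 = 1038.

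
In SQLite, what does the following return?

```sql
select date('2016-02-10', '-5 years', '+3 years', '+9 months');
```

Adding -5 years to 2016-02-10 gives 2011-02-10.
Adding +3 years to 2011-02-10 gives 2014-02-10.
Adding +9 months to 2014-02-10 gives 2014-11-10.

2014-11-10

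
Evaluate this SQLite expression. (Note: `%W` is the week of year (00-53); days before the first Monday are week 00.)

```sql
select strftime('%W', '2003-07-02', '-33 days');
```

First apply '-33 days': 2003-07-02 → 2003-05-30.
2003-05-30 is a Friday. SQLite's %W counts Mondays since the year started; the result is 21.

21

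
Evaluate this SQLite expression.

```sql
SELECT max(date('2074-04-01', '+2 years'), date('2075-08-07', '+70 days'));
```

date('2074-04-01', '+2 years') → 2076-04-01.
date('2075-08-07', '+70 days') → 2075-10-16.
Later of the two is 2076-04-01.

2076-04-01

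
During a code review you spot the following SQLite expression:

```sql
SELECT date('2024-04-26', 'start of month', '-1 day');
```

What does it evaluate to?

2024-03-31

`start of month` rewinds 2024-04-26 to 2024-04-01.
Going back 1 day from 2024-04-01 reaches 2024-03-31 (last day of March, 31 days).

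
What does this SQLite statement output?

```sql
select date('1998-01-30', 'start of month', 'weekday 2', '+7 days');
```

1998-01-13

`start of month` rewinds 1998-01-30 to 1998-01-01.
`weekday 2` advances to the next Tuesday; 1998-01-01 is a Thursday, so it moves forward to 1998-01-06.
Advancing 7 more days within January lands on 1998-01-13.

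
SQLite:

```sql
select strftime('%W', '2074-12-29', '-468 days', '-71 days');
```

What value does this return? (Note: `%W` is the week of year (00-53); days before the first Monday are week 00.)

First apply '-468 days', '-71 days': 2074-12-29 → 2073-07-08.
2073-07-08 is a Saturday. SQLite's %W counts Mondays since the year started; the result is 27.

27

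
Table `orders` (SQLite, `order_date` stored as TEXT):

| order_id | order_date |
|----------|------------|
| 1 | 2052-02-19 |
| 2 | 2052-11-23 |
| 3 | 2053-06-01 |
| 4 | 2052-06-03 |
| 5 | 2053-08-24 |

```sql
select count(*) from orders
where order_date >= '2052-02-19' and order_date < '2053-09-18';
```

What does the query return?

Rows in [2052-02-19, 2053-09-18): 2052-02-19, 2052-11-23, 2053-06-01, 2052-06-03, 2053-08-24 → 5 rows.

5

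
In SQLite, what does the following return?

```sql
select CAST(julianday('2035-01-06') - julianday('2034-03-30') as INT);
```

1 day remains in March 2034 after the 30th (31 − 30).
Full months from April 2034 through December 2034 contribute their day counts.
Then 6 days into January 2035.
Total: 1 + 30 + 31 + 30 + 31 + 31 + 30 + 31 + 30 + 31 + 6 = 282.

282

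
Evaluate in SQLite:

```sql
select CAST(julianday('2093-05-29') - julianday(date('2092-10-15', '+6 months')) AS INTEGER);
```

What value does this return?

Adding +6 months to 2092-10-15 gives 2093-04-15.
15 days remain in April 2093 after the 15th (30 − 15).
Then 29 days into May 2093.
Total: 15 + 29 = 44.

44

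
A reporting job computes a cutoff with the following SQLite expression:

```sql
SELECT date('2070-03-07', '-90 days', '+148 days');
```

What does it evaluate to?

Applying '-90 days' to 2070-03-07: counting 90 days back gives 2069-12-07.
Applying '+148 days' to 2069-12-07: counting 148 days forward gives 2070-05-04.

2070-05-04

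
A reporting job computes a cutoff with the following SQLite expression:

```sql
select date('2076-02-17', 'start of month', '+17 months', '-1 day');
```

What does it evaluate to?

2077-06-30

`start of month` rewinds 2076-02-17 to 2076-02-01.
Adding +17 months to 2076-02-01 gives 2077-07-01.
Going back 1 day from 2077-07-01 reaches 2077-06-30 (last day of June, 30 days).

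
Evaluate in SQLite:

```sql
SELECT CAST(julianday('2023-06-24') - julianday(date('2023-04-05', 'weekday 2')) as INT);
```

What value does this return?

`weekday 2` advances to the next Tuesday; 2023-04-05 is a Wednesday, so it moves forward to 2023-04-11.
19 days remain in April 2023 after the 11th (30 − 11).
May 2023: 31 days.
Then 24 days into June 2023.
Total: 19 + 31 + 24 = 74.

74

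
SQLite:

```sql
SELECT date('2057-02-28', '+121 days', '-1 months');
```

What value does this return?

Applying '+121 days' to 2057-02-28: counting 121 days forward gives 2057-06-29.
Adding -1 month to 2057-06-29 gives 2057-05-29.

2057-05-29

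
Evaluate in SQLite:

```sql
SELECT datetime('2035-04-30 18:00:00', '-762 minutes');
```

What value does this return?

762 minutes = 12h 42m; -762 minutes from 2035-04-30 18:00:00 is 2035-04-30 05:18:00.

2035-04-30 05:18:00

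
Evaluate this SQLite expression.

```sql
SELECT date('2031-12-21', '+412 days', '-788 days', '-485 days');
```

2029-08-12

Applying '+412 days' to 2031-12-21: counting 412 days forward gives 2033-02-05.
Applying '-788 days' to 2033-02-05: counting 788 days back gives 2030-12-10.
Applying '-485 days' to 2030-12-10: counting 485 days back gives 2029-08-12.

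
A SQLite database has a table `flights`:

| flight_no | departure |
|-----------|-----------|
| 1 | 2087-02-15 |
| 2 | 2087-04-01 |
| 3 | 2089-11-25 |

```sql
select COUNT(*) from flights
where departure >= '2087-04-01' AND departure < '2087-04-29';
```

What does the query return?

1

Rows in [2087-04-01, 2087-04-29): 2087-04-01 → 1 row.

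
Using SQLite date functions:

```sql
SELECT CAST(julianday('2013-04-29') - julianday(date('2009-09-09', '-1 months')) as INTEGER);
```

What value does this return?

Adding -1 month to 2009-09-09 gives 2009-08-09.
22 days remain in August 2009 after the 9th (31 − 9).
Full months from September 2009 through March 2013 contribute their day counts.
Then 29 days into April 2013.
Total: 22 + 30 + 31 + 30 + 31 + 31 + 28 + 31 + 30 + 31 + 30 + 31 + 31 + 30 + 31 + 30 + 31 + 31 + 28 + 31 + 30 + 31 + 30 + 31 + 31 + 30 + 31 + 30 + 31 + 31 + 29 + 31 + 30 + 31 + 30 + 31 + 31 + 30 + 31 + 30 + 31 + 31 + 28 + 31 + 29 = 1359.

1359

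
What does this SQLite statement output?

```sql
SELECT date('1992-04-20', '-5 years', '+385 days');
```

Adding -5 years to 1992-04-20 gives 1987-04-20.
Applying '+385 days' to 1987-04-20: counting 385 days forward gives 1988-05-09.

1988-05-09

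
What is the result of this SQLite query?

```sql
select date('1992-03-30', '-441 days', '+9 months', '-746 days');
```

Applying '-441 days' to 1992-03-30: counting 441 days back gives 1991-01-14.
Adding +9 months to 1991-01-14 gives 1991-10-14.
Applying '-746 days' to 1991-10-14: counting 746 days back gives 1989-09-28.

1989-09-28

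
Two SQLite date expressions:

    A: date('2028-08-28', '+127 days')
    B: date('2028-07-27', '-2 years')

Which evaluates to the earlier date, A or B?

A = 2029-01-02.
B = 2026-07-27.
B is earlier.

B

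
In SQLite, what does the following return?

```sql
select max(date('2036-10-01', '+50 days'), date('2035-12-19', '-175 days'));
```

2036-11-20

date('2036-10-01', '+50 days') → 2036-11-20.
date('2035-12-19', '-175 days') → 2035-06-27.
Later of the two is 2036-11-20.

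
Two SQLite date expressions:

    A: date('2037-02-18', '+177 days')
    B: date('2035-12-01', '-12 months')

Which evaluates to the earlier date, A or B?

B

A = 2037-08-14.
B = 2034-12-01.
B is earlier.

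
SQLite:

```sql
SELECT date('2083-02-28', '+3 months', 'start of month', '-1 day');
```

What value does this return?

Adding +3 months to 2083-02-28 gives 2083-05-28.
`start of month` rewinds 2083-05-28 to 2083-05-01.
Going back 1 day from 2083-05-01 reaches 2083-04-30 (last day of April, 30 days).

2083-04-30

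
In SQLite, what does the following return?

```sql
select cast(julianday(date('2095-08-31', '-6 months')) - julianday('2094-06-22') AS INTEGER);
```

254

Adding -6 months to 2095-08-31 targets 2095-02-31. February 2095 has only 28 days, so SQLite normalizes the 3-day overflow forward to 2095-03-03.
8 days remain in June 2094 after the 22nd (30 − 22).
Full months from July 2094 through February 2095 contribute their day counts.
Then 3 days into March 2095.
Total: 8 + 31 + 31 + 30 + 31 + 30 + 31 + 31 + 28 + 3 = 254.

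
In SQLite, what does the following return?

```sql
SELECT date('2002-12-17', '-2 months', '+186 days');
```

Adding -2 months to 2002-12-17 gives 2002-10-17.
Applying '+186 days' to 2002-10-17: counting 186 days forward gives 2003-04-21.

2003-04-21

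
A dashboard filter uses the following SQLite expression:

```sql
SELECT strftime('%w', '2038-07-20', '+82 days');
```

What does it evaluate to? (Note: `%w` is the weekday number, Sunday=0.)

First apply '+82 days': 2038-07-20 → 2038-10-10.
2038-10-10 is a Sunday; with Sunday=0 that is 0.

0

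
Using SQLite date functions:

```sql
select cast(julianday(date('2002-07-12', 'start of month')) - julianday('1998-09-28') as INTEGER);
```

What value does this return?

`start of month` rewinds 2002-07-12 to 2002-07-01.
2 days remain in September 1998 after the 28th (30 − 28).
Full months from October 1998 through June 2002 contribute their day counts.
Then 1 day into July 2002.
Total: 2 + 31 + 30 + 31 + 31 + 28 + 31 + 30 + 31 + 30 + 31 + 31 + 30 + 31 + 30 + 31 + 31 + 29 + 31 + 30 + 31 + 30 + 31 + 31 + 30 + 31 + 30 + 31 + 31 + 28 + 31 + 30 + 31 + 30 + 31 + 31 + 30 + 31 + 30 + 31 + 31 + 28 + 31 + 30 + 31 + 30 + 1 = 1372.

1372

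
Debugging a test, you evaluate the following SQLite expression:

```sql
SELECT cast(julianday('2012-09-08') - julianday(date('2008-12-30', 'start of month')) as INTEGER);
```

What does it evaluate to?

1377

`start of month` rewinds 2008-12-30 to 2008-12-01.
30 days remain in December 2008 after the 1st (31 − 1).
Full months from January 2009 through August 2012 contribute their day counts.
Then 8 days into September 2012.
Total: 30 + 31 + 28 + 31 + 30 + 31 + 30 + 31 + 31 + 30 + 31 + 30 + 31 + 31 + 28 + 31 + 30 + 31 + 30 + 31 + 31 + 30 + 31 + 30 + 31 + 31 + 28 + 31 + 30 + 31 + 30 + 31 + 31 + 30 + 31 + 30 + 31 + 31 + 29 + 31 + 30 + 31 + 30 + 31 + 31 + 8 = 1377.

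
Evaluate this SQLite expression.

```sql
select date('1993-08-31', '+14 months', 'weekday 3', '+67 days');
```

Adding +14 months to 1993-08-31 gives 1994-10-31.
`weekday 3` advances to the next Wednesday; 1994-10-31 is a Monday, so it moves forward to 1994-11-02.
Applying '+67 days' to 1994-11-02: counting 67 days forward gives 1995-01-08.

1995-01-08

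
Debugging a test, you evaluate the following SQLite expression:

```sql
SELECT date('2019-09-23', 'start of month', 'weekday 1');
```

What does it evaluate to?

2019-09-02

`start of month` rewinds 2019-09-23 to 2019-09-01.
`weekday 1` advances to the next Monday; 2019-09-01 is a Sunday, so it moves forward to 2019-09-02.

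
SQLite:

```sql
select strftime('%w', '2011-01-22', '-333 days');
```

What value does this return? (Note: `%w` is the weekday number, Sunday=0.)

First apply '-333 days': 2011-01-22 → 2010-02-23.
2010-02-23 is a Tuesday; with Sunday=0 that is 2.

2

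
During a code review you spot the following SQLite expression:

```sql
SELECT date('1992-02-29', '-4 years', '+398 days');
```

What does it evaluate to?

1989-04-02

Adding -4 years to 1992-02-29 gives 1988-02-29.
Applying '+398 days' to 1988-02-29: counting 398 days forward gives 1989-04-02.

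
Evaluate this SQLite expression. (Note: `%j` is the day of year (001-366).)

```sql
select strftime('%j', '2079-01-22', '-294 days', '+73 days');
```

166

First apply '-294 days', '+73 days': 2079-01-22 → 2078-06-15.
Day-of-year for 2078-06-15: days since 2078-01-01 inclusive = 166, zero-padded to 166.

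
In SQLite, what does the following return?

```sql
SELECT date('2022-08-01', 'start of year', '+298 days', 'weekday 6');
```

`start of year` rewinds 2022-08-01 to 2022-01-01.
Applying '+298 days' to 2022-01-01: counting 298 days forward gives 2022-10-26.
`weekday 6` advances to the next Saturday; 2022-10-26 is a Wednesday, so it moves forward to 2022-10-29.

2022-10-29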